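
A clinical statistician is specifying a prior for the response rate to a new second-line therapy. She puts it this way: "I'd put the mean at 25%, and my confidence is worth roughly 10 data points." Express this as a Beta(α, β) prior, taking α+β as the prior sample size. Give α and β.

Under the effective-sample-size interpretation, Beta(α, β) has prior mean α/(α+β) and prior sample size α+β.
So α+β = 10 and α/(α+β) = 0.25, giving α = 0.25·10 = 2.5 and β = 10 − 2.5 = 7.5.

α = 2.5, β = 7.5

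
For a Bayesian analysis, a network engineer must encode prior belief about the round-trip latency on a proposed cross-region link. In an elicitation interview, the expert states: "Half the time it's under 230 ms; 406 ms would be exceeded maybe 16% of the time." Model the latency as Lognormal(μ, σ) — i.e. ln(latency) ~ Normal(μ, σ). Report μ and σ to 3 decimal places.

μ ≈ 5.438, σ ≈ 0.571

If T ~ Lognormal(μ,σ) then ln T ~ Normal(μ,σ), so the p-quantile of ln T is μ + z_p·σ.
ln(230) = 5.438 and ln(406) = 6.006; z_{0.5} = 0, z_{0.84} = 0.9945.
σ = (6.006 − 5.438)/(0.9945 − (0)) = 0.571.
μ = 5.438 − (0)·0.571 = 5.438.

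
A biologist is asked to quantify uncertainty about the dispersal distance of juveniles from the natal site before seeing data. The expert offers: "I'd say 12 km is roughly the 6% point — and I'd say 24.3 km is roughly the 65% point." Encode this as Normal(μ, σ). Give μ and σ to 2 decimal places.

μ = 21.86, σ = 6.34

The p-quantile of Normal(μ,σ) is μ + z_p·σ, with z_{0.06} = -1.555 and z_{0.65} = 0.3853.
Eliminate σ: μ = (z₂·x₁ − z₁·x₂)/(z₂ − z₁) = (0.3853·12 − (-1.555)·24.3)/1.94 = 21.86.
Then σ = (x₂ − x₁)/(z₂ − z₁) = (24.3 − 12)/1.94 = 6.34.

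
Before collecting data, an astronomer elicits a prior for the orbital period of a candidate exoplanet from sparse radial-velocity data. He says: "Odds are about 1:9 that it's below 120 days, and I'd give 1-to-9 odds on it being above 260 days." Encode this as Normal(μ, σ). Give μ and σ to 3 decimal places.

μ = 190.000, σ = 54.621

For Normal(μ,σ), the p-quantile is μ + z_p·σ. Here z_{0.1} = -1.282, z_{0.9} = 1.282.
So 120 = μ − 1.282σ and 260 = μ + 1.282σ.
Subtracting: σ = (260 − 120)/(1.282 − (-1.282)) = 54.621.
Then μ = 120 − (-1.282)·54.621 = 190.000.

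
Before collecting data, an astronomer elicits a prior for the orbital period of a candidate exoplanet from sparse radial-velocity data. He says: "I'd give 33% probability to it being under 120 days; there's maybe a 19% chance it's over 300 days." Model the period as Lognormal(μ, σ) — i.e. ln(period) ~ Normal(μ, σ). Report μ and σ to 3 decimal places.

μ ≈ 5.093, σ ≈ 0.695

If T ~ Lognormal(μ,σ) then ln T ~ Normal(μ,σ), so the p-quantile of ln T is μ + z_p·σ.
ln(120) = 4.787 and ln(300) = 5.704; z_{0.33} = -0.4399, z_{0.81} = 0.8779.
σ = (5.704 − 4.787)/(0.8779 − (-0.4399)) = 0.695.
μ = 4.787 − (-0.4399)·0.695 = 5.093.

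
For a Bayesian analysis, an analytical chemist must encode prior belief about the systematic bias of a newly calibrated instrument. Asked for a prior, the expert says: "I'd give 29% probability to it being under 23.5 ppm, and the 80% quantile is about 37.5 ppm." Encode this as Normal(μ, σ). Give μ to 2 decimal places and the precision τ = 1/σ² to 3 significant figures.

μ = 29.05, τ = 0.00993

For Normal(μ,σ), the p-quantile is μ + z_p·σ. Here z_{0.29} = -0.5534, z_{0.8} = 0.8416.
So 23.5 = μ − 0.5534σ and 37.5 = μ + 0.8416σ.
Subtracting: σ = (37.5 − 23.5)/(0.8416 − (-0.5534)) = 10.04.
Then μ = 23.5 − (-0.5534)·10.04 = 29.05.
Precision τ = 1/σ² = 1/10.04² = 0.00993.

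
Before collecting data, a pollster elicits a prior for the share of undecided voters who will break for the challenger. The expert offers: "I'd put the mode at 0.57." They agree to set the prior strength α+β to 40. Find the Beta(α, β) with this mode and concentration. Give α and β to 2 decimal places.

For α,β > 1 the Beta mode is (α−1)/(α+β−2). With α+β = 40, the mode is (α−1)/38.
Set (α−1)/38 = 0.57 → α = 1 + 0.57·38 = 22.66.
β = 40 − α = 17.34.

α = 22.66, β = 17.34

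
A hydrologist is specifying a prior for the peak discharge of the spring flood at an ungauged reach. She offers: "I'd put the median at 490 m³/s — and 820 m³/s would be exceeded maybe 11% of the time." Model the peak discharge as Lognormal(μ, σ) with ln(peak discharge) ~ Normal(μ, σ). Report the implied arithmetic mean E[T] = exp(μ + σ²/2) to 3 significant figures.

E[T] ≈ 535 m³/s

If T ~ Lognormal(μ,σ) then ln T ~ Normal(μ,σ), so the p-quantile of ln T is μ + z_p·σ.
ln(490) = 6.194 and ln(820) = 6.709; z_{0.5} = 0, z_{0.89} = 1.227.
σ = (6.709 − 6.194)/(1.227 − (0)) = 0.420.
μ = 6.194 − (0)·0.420 = 6.194.
E[T] = exp(μ + σ²/2) = exp(6.194 + 0.0881) = 535 m³/s.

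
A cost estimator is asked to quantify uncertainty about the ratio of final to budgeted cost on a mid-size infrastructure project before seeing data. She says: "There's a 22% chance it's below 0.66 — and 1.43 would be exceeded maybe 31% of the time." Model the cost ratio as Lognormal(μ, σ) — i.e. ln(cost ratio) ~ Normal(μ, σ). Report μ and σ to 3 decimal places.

μ ≈ 0.055, σ ≈ 0.610

If T ~ Lognormal(μ,σ) then ln T ~ Normal(μ,σ), so the p-quantile of ln T is μ + z_p·σ.
ln(0.66) = -0.4155 and ln(1.43) = 0.3577; z_{0.22} = -0.7722, z_{0.69} = 0.4959.
σ = (0.3577 − -0.4155)/(0.4959 − (-0.7722)) = 0.610.
μ = -0.4155 − (-0.7722)·0.610 = 0.055.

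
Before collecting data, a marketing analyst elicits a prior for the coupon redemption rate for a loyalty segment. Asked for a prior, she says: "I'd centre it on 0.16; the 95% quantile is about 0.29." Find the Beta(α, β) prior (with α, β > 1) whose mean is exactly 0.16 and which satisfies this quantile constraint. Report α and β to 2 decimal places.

With mean 0.16 fixed, write α = 0.16s, β = 0.84s where s = α+β.
Need P(θ < 0.29) = 0.95 under Beta(0.16s, 0.84s). Normal approximation: (q−m)/√(m(1−m)/s) ≈ z_{0.95} = 1.64, so s ≈ 0.16·0.84·(1.64)²/(0.29−0.16)² = 21.5.
At s = 21.5: P(θ<0.29) ≈ 0.936. Adjusting to match 0.95 gives s ≈ 25.83.
So α = 0.16·25.83 ≈ 4.13, β = 0.84·25.83 ≈ 21.70.

α ≈ 4.13, β ≈ 21.70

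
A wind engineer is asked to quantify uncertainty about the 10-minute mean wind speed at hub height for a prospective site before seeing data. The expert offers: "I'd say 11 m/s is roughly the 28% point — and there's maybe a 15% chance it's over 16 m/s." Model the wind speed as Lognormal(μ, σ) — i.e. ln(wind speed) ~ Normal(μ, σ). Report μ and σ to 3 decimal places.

If T ~ Lognormal(μ,σ) then ln T ~ Normal(μ,σ), so the p-quantile of ln T is μ + z_p·σ.
ln(11) = 2.398 and ln(16) = 2.773; z_{0.28} = -0.5828, z_{0.85} = 1.036.
σ = (2.773 − 2.398)/(1.036 − (-0.5828)) = 0.231.
μ = 2.398 − (-0.5828)·0.231 = 2.533.

μ ≈ 2.533, σ ≈ 0.231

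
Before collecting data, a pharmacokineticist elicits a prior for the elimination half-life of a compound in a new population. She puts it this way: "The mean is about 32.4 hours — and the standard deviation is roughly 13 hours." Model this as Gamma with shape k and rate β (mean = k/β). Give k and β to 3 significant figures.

k ≈ 6.21, β ≈ 0.192

For Gamma(k, rate β): mean = k/β, variance = k/β², so CV = 1/√k.
CV = SD/mean = 13/32.4 = 0.4012, hence k = 1/CV² = 6.21.
Then β = k/mean = 6.21/32.4 = 0.192.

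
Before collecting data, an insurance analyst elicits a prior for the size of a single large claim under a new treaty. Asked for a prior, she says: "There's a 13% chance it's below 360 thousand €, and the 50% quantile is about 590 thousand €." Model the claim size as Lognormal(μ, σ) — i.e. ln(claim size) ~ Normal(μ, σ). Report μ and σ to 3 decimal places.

μ ≈ 6.380, σ ≈ 0.439

If T ~ Lognormal(μ,σ) then ln T ~ Normal(μ,σ), so the p-quantile of ln T is μ + z_p·σ.
ln(360) = 5.886 and ln(590) = 6.38; z_{0.13} = -1.126, z_{0.5} = 0.
σ = (6.38 − 5.886)/(0 − (-1.126)) = 0.439.
μ = 5.886 − (-1.126)·0.439 = 6.380.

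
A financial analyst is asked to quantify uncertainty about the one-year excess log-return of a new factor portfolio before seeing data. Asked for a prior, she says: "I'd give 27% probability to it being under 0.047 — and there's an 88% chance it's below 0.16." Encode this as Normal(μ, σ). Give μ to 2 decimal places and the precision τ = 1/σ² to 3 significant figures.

The p-quantile of Normal(μ,σ) is μ + z_p·σ, with z_{0.27} = -0.6128 and z_{0.88} = 1.175.
Eliminate σ: μ = (z₂·x₁ − z₁·x₂)/(z₂ − z₁) = (1.175·0.047 − (-0.6128)·0.16)/1.788 = 0.09.
Then σ = (x₂ − x₁)/(z₂ − z₁) = (0.16 − 0.047)/1.788 = 0.06.
Precision τ = 1/σ² = 1/0.06321² = 250.

μ = 0.09, τ = 250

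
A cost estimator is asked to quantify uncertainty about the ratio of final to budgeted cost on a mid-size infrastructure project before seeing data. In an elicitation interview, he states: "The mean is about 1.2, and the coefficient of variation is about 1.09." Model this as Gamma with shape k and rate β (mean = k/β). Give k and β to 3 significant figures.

For Gamma(k, rate β): mean = k/β, variance = k/β², so CV = 1/√k.
CV = 1.09, hence k = 1/CV² = 0.842.
Then β = k/mean = 0.842/1.2 = 0.701.

k ≈ 0.842, β ≈ 0.701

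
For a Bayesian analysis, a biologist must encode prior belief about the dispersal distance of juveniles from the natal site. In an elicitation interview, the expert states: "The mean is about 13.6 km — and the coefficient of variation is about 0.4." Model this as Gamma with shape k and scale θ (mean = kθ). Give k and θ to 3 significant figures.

k ≈ 6.25, θ ≈ 2.18

For Gamma(k, scale θ): mean = kθ, variance = kθ², so CV = 1/√k.
CV = 0.4, hence k = 1/CV² = 6.25.
Then θ = mean/k = 13.6/6.25 = 2.18.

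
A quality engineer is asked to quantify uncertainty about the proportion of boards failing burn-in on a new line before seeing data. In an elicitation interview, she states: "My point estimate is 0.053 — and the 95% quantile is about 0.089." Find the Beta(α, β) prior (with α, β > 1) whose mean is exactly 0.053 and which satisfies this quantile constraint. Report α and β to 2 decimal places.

α ≈ 6.76, β ≈ 120.87

With mean 0.053 fixed, write α = 0.053s, β = 0.947s where s = α+β.
Need P(θ < 0.089) = 0.95 under Beta(0.053s, 0.947s). Normal approximation: (q−m)/√(m(1−m)/s) ≈ z_{0.95} = 1.64, so s ≈ 0.053·0.947·(1.64)²/(0.089−0.053)² = 104.8.
At s = 104.8: P(θ<0.089) ≈ 0.935. Adjusting to match 0.95 gives s ≈ 127.64.
So α = 0.053·127.64 ≈ 6.76, β = 0.947·127.64 ≈ 120.87.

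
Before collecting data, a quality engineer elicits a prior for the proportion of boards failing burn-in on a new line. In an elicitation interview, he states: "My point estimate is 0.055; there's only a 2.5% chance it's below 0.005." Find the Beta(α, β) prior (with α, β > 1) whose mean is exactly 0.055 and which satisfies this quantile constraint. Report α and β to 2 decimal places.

With mean 0.055 fixed, write α = 0.055s, β = 0.945s where s = α+β.
Need P(θ < 0.005) = 0.025 under Beta(0.055s, 0.945s). Normal approximation: (q−m)/√(m(1−m)/s) ≈ z_{0.025} = -1.96, so s ≈ 0.055·0.945·(-1.96)²/(0.005−0.055)² = 79.9.
At s = 79.9: P(θ<0.005) ≈ 0.000. Adjusting to match 0.025 gives s ≈ 30.04.
So α = 0.055·30.04 ≈ 1.65, β = 0.945·30.04 ≈ 28.39.

α ≈ 1.65, β ≈ 28.39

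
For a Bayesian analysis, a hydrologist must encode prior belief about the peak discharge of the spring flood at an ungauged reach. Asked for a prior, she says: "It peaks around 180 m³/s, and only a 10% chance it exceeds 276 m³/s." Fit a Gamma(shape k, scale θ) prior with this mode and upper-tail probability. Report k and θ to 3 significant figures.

k ≈ 11.2, θ ≈ 17.6

Gamma(k,θ) with k>1 has mode (k−1)θ, so θ = 180/(k−1).
Need P(X < 276) = 0.9 with θ tied to k this way. Start at k = 2, θ = 180: P(X<276) ≈ 0.453.
Too low — raise k to concentrate. Iterating converges to k ≈ 11.2.
Then θ = 180/(11.2−1) ≈ 17.6.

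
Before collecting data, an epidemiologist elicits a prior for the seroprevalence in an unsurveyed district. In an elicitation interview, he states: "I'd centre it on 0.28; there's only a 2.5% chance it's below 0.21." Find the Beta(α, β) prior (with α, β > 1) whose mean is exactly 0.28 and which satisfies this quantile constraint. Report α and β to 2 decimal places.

α ≈ 40.37, β ≈ 103.80

With mean 0.28 fixed, write α = 0.28s, β = 0.72s where s = α+β.
Need P(θ < 0.21) = 0.025 under Beta(0.28s, 0.72s). Normal approximation: (q−m)/√(m(1−m)/s) ≈ z_{0.025} = -1.96, so s ≈ 0.28·0.72·(-1.96)²/(0.21−0.28)² = 158.0.
At s = 158.0: P(θ<0.21) ≈ 0.020. Adjusting to match 0.025 gives s ≈ 144.16.
So α = 0.28·144.16 ≈ 40.37, β = 0.72·144.16 ≈ 103.80.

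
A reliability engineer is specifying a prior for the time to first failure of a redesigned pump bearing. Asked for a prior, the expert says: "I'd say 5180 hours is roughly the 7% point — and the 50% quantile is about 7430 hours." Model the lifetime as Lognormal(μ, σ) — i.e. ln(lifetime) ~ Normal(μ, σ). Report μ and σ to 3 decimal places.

If T ~ Lognormal(μ,σ) then ln T ~ Normal(μ,σ), so the p-quantile of ln T is μ + z_p·σ.
ln(5180) = 8.553 and ln(7430) = 8.913; z_{0.07} = -1.476, z_{0.5} = 0.
σ = (8.913 − 8.553)/(0 − (-1.476)) = 0.244.
μ = 8.553 − (-1.476)·0.244 = 8.913.

μ ≈ 8.913, σ ≈ 0.244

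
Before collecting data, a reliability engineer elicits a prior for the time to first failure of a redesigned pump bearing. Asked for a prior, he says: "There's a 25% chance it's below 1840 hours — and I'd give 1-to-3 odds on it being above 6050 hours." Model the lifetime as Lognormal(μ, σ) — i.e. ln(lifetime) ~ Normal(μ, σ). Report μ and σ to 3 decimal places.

If T ~ Lognormal(μ,σ) then ln T ~ Normal(μ,σ), so the p-quantile of ln T is μ + z_p·σ.
ln(1840) = 7.518 and ln(6050) = 8.708; z_{0.25} = -0.6745, z_{0.75} = 0.6745.
σ = (8.708 − 7.518)/(0.6745 − (-0.6745)) = 0.882.
μ = 7.518 − (-0.6745)·0.882 = 8.113.

μ ≈ 8.113, σ ≈ 0.882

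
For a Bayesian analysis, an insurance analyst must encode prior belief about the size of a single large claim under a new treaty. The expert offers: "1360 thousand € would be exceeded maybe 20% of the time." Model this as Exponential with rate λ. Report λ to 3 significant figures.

λ ≈ 0.00118

P(T > 1360.0) = e^(−λ·1360.0) = 0.2, so λ = −ln(0.2)/1360.0 = 0.00118.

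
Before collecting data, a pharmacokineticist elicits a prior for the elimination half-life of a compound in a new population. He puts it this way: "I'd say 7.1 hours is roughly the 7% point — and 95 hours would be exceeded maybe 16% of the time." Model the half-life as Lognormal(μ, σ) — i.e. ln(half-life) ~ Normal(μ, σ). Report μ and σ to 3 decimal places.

If T ~ Lognormal(μ,σ) then ln T ~ Normal(μ,σ), so the p-quantile of ln T is μ + z_p·σ.
ln(7.1) = 1.96 and ln(95) = 4.554; z_{0.07} = -1.476, z_{0.84} = 0.9945.
σ = (4.554 − 1.96)/(0.9945 − (-1.476)) = 1.050.
μ = 1.96 − (-1.476)·1.050 = 3.510.

μ ≈ 3.510, σ ≈ 1.050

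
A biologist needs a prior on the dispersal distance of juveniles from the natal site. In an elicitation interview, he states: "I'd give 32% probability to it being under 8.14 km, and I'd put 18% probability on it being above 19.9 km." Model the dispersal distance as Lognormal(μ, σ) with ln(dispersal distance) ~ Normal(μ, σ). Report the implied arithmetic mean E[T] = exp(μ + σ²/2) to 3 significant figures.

If T ~ Lognormal(μ,σ) then ln T ~ Normal(μ,σ), so the p-quantile of ln T is μ + z_p·σ.
ln(8.14) = 2.097 and ln(19.9) = 2.991; z_{0.32} = -0.4677, z_{0.82} = 0.9154.
σ = (2.991 − 2.097)/(0.9154 − (-0.4677)) = 0.646.
μ = 2.097 − (-0.4677)·0.646 = 2.399.
E[T] = exp(μ + σ²/2) = exp(2.399 + 0.2089) = 13.6 km.

E[T] ≈ 13.6 km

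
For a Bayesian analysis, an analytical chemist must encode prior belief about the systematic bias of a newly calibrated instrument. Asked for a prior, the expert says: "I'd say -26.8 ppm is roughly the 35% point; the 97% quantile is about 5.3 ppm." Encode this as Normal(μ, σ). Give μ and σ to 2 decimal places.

μ = -21.34, σ = 14.17

For Normal(μ,σ), the p-quantile is μ + z_p·σ. Here z_{0.35} = -0.3853, z_{0.97} = 1.881.
So -26.8 = μ − 0.3853σ and 5.3 = μ + 1.881σ.
Subtracting: σ = (5.3 − -26.8)/(1.881 − (-0.3853)) = 14.17.
Then μ = -26.8 − (-0.3853)·14.17 = -21.34.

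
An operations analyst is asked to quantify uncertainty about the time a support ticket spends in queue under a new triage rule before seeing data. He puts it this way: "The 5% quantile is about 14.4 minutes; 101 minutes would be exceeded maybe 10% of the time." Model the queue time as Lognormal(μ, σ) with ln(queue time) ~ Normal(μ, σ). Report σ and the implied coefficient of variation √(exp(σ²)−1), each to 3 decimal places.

If T ~ Lognormal(μ,σ) then ln T ~ Normal(μ,σ), so the p-quantile of ln T is μ + z_p·σ.
ln(14.4) = 2.667 and ln(101) = 4.615; z_{0.05} = -1.645, z_{0.9} = 1.282.
σ = (4.615 − 2.667)/(1.282 − (-1.645)) = 0.666.
μ = 2.667 − (-1.645)·0.666 = 3.762.
CV = √(exp(σ²)−1) = √(exp(0.4431)−1) = 0.747.

σ ≈ 0.666, CV ≈ 0.747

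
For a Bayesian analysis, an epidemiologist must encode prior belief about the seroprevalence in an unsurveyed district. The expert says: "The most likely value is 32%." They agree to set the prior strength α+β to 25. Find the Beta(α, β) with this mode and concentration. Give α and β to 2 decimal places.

For α,β > 1 the Beta mode is (α−1)/(α+β−2). With α+β = 25, the mode is (α−1)/23.
Set (α−1)/23 = 0.32 → α = 1 + 0.32·23 = 8.36.
β = 25 − α = 16.64.

α = 8.36, β = 16.64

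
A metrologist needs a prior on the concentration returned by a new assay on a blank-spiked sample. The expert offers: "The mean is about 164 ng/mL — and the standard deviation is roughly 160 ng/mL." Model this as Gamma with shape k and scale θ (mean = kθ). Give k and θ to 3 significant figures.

For Gamma(k, scale θ): mean = kθ, variance = kθ², so CV = 1/√k.
CV = SD/mean = 160/164 = 0.9756, hence k = 1/CV² = 1.05.
Then θ = mean/k = 164/1.05 = 156.

k ≈ 1.05, θ ≈ 156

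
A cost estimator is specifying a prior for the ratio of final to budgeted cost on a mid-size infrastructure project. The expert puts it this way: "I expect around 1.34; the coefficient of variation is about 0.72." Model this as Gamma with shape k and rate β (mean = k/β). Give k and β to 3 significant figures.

k ≈ 1.93, β ≈ 1.44

For Gamma(k, rate β): mean = k/β, variance = k/β², so CV = 1/√k.
CV = 0.72, hence k = 1/CV² = 1.93.
Then β = k/mean = 1.93/1.34 = 1.44.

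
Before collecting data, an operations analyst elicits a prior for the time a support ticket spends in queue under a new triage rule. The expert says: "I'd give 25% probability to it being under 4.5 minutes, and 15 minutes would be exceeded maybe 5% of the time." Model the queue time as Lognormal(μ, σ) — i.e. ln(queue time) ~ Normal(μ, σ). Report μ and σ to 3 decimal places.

μ ≈ 1.854, σ ≈ 0.519

If T ~ Lognormal(μ,σ) then ln T ~ Normal(μ,σ), so the p-quantile of ln T is μ + z_p·σ.
ln(4.5) = 1.504 and ln(15) = 2.708; z_{0.25} = -0.6745, z_{0.95} = 1.645.
σ = (2.708 − 1.504)/(1.645 − (-0.6745)) = 0.519.
μ = 1.504 − (-0.6745)·0.519 = 1.854.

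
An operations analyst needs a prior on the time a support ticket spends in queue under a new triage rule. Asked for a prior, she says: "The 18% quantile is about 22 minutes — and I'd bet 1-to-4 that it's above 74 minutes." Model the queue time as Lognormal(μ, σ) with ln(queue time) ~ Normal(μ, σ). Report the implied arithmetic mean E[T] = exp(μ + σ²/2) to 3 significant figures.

E[T] ≈ 52.5 minutes

If T ~ Lognormal(μ,σ) then ln T ~ Normal(μ,σ), so the p-quantile of ln T is μ + z_p·σ.
ln(22) = 3.091 and ln(74) = 4.304; z_{0.18} = -0.9154, z_{0.8} = 0.8416.
σ = (4.304 − 3.091)/(0.8416 − (-0.9154)) = 0.690.
μ = 3.091 − (-0.9154)·0.690 = 3.723.
E[T] = exp(μ + σ²/2) = exp(3.723 + 0.2383) = 52.5 minutes.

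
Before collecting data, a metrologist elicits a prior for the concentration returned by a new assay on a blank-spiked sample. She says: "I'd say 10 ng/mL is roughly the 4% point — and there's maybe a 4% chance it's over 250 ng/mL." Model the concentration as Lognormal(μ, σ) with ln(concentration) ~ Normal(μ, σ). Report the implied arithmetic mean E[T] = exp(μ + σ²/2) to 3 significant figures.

E[T] ≈ 76.3 ng/mL

If T ~ Lognormal(μ,σ) then ln T ~ Normal(μ,σ), so the p-quantile of ln T is μ + z_p·σ.
ln(10) = 2.303 and ln(250) = 5.521; z_{0.04} = -1.751, z_{0.96} = 1.751.
σ = (5.521 − 2.303)/(1.751 − (-1.751)) = 0.919.
μ = 2.303 − (-1.751)·0.919 = 3.912.
E[T] = exp(μ + σ²/2) = exp(3.912 + 0.4226) = 76.3 ng/mL.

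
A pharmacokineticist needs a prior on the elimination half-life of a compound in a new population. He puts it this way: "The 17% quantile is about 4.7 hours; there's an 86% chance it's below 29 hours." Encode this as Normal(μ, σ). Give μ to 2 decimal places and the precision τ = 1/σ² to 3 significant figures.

The p-quantile of Normal(μ,σ) is μ + z_p·σ, with z_{0.17} = -0.9542 and z_{0.86} = 1.08.
Eliminate σ: μ = (z₂·x₁ − z₁·x₂)/(z₂ − z₁) = (1.08·4.7 − (-0.9542)·29)/2.034 = 16.10.
Then σ = (x₂ − x₁)/(z₂ − z₁) = (29 − 4.7)/2.034 = 11.94.
Precision τ = 1/σ² = 1/11.94² = 0.00701.

μ = 16.10, τ = 0.00701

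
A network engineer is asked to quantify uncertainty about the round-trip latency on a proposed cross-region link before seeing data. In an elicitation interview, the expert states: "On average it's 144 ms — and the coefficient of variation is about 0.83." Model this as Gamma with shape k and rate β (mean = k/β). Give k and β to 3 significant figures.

For Gamma(k, rate β): mean = k/β, variance = k/β², so CV = 1/√k.
CV = 0.83, hence k = 1/CV² = 1.45.
Then β = k/mean = 1.45/144 = 0.0101.

k ≈ 1.45, β ≈ 0.0101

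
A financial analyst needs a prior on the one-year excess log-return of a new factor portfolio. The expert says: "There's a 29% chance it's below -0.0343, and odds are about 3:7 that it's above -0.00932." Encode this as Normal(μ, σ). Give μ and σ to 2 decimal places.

μ = -0.02, σ = 0.02

The p-quantile of Normal(μ,σ) is μ + z_p·σ, with z_{0.29} = -0.5534 and z_{0.7} = 0.5244.
Eliminate σ: μ = (z₂·x₁ − z₁·x₂)/(z₂ − z₁) = (0.5244·-0.0343 − (-0.5534)·-0.00932)/1.078 = -0.02.
Then σ = (x₂ − x₁)/(z₂ − z₁) = (-0.00932 − -0.0343)/1.078 = 0.02.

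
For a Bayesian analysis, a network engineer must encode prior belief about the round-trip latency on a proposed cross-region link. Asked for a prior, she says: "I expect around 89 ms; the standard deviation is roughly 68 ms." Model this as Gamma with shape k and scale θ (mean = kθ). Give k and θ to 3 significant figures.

k ≈ 1.71, θ ≈ 52

For Gamma(k, scale θ): mean = kθ, variance = kθ², so CV = 1/√k.
CV = SD/mean = 68/89 = 0.764, hence k = 1/CV² = 1.71.
Then θ = mean/k = 89/1.71 = 52.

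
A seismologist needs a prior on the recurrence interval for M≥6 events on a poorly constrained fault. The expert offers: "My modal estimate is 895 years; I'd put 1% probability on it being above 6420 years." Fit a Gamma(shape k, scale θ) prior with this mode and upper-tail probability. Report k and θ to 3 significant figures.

Gamma(k,θ) with k>1 has mode (k−1)θ, so θ = 895/(k−1).
Need P(X < 6420) = 0.99 with θ tied to k this way. Start at k = 2, θ = 895: P(X<6420) ≈ 0.994.
Too high — lower k to spread out. Iterating converges to k ≈ 1.9.
Then θ = 895/(1.9−1) ≈ 995.

k ≈ 1.9, θ ≈ 995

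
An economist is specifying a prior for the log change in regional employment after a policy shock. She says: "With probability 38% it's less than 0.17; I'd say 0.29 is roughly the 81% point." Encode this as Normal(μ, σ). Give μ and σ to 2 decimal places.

μ = 0.20, σ = 0.10

For Normal(μ,σ), the p-quantile is μ + z_p·σ. Here z_{0.38} = -0.3055, z_{0.81} = 0.8779.
So 0.17 = μ − 0.3055σ and 0.29 = μ + 0.8779σ.
Subtracting: σ = (0.29 − 0.17)/(0.8779 − (-0.3055)) = 0.10.
Then μ = 0.17 − (-0.3055)·0.10 = 0.20.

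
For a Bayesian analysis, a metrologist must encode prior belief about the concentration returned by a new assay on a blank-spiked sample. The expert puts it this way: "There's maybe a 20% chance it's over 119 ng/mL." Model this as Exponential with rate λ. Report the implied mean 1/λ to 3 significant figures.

P(T > 119.0) = e^(−λ·119.0) = 0.2, so λ = −ln(0.2)/119.0 = 0.0135.
Mean = 1/λ = 73.9 ng/mL.

mean ≈ 73.9 ng/mL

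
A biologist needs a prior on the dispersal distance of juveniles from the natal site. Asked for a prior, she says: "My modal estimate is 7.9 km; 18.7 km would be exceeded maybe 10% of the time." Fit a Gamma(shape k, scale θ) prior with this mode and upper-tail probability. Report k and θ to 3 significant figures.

k ≈ 3.59, θ ≈ 3.05

Gamma(k,θ) with k>1 has mode (k−1)θ, so θ = 7.9/(k−1).
Need P(X < 18.7) = 0.9 with θ tied to k this way. Start at k = 2, θ = 7.9: P(X<18.7) ≈ 0.684.
Too low — raise k to concentrate. Iterating converges to k ≈ 3.59.
Then θ = 7.9/(3.59−1) ≈ 3.05.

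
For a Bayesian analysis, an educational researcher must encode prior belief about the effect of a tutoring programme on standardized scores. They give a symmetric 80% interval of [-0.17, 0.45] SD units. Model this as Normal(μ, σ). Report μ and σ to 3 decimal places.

μ = 0.140, σ = 0.242

A symmetric 80% interval runs μ ± z·σ with z = 1.282.
Half-width = 0.31, so σ = 0.31/1.282 = 0.242.
μ is the interval midpoint, 0.140.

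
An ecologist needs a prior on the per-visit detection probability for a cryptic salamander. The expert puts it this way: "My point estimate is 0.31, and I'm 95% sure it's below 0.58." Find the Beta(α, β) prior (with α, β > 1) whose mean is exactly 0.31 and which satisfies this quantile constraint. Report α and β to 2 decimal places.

With mean 0.31 fixed, write α = 0.31s, β = 0.69s where s = α+β.
Need P(θ < 0.58) = 0.95 under Beta(0.31s, 0.69s). Normal approximation: (q−m)/√(m(1−m)/s) ≈ z_{0.95} = 1.64, so s ≈ 0.31·0.69·(1.64)²/(0.58−0.31)² = 7.9.
At s = 7.9: P(θ<0.58) ≈ 0.943. Adjusting to match 0.95 gives s ≈ 8.62.
So α = 0.31·8.62 ≈ 2.67, β = 0.69·8.62 ≈ 5.95.

α ≈ 2.67, β ≈ 5.95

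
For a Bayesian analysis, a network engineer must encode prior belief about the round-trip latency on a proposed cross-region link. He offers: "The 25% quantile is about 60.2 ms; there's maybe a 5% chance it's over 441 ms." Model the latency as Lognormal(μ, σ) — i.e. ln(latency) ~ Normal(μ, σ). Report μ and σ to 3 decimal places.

μ ≈ 4.677, σ ≈ 0.859

If T ~ Lognormal(μ,σ) then ln T ~ Normal(μ,σ), so the p-quantile of ln T is μ + z_p·σ.
ln(60.2) = 4.098 and ln(441) = 6.089; z_{0.25} = -0.6745, z_{0.95} = 1.645.
σ = (6.089 − 4.098)/(1.645 − (-0.6745)) = 0.859.
μ = 4.098 − (-0.6745)·0.859 = 4.677.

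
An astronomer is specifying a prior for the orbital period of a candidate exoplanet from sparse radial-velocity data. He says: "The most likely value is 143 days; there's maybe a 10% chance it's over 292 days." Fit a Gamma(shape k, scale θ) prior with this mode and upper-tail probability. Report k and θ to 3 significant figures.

k ≈ 4.77, θ ≈ 38

Gamma(k,θ) with k>1 has mode (k−1)θ, so θ = 143/(k−1).
Need P(X < 292) = 0.9 with θ tied to k this way. Start at k = 2, θ = 143: P(X<292) ≈ 0.605.
Too low — raise k to concentrate. Iterating converges to k ≈ 4.77.
Then θ = 143/(4.77−1) ≈ 38.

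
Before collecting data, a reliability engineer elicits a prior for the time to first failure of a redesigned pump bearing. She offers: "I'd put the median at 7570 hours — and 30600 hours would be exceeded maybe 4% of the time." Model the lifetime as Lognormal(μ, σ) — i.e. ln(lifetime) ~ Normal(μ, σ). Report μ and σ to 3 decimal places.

If T ~ Lognormal(μ,σ) then ln T ~ Normal(μ,σ), so the p-quantile of ln T is μ + z_p·σ.
ln(7570) = 8.932 and ln(30600) = 10.33; z_{0.5} = 0, z_{0.96} = 1.751.
σ = (10.33 − 8.932)/(1.751 − (0)) = 0.798.
μ = 8.932 − (0)·0.798 = 8.932.

μ ≈ 8.932, σ ≈ 0.798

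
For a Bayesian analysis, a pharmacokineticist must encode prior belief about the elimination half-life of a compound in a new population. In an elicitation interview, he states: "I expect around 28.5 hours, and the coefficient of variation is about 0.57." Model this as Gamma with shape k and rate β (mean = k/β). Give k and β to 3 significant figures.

k ≈ 3.08, β ≈ 0.108

For Gamma(k, rate β): mean = k/β, variance = k/β², so CV = 1/√k.
CV = 0.57, hence k = 1/CV² = 3.08.
Then β = k/mean = 3.08/28.5 = 0.108.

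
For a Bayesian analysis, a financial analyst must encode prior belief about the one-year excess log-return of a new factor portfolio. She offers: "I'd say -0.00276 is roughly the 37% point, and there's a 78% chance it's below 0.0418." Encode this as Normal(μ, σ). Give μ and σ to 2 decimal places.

For Normal(μ,σ), the p-quantile is μ + z_p·σ. Here z_{0.37} = -0.3319, z_{0.78} = 0.7722.
So -0.00276 = μ − 0.3319σ and 0.0418 = μ + 0.7722σ.
Subtracting: σ = (0.0418 − -0.00276)/(0.7722 − (-0.3319)) = 0.04.
Then μ = -0.00276 − (-0.3319)·0.04 = 0.01.

μ = 0.01, σ = 0.04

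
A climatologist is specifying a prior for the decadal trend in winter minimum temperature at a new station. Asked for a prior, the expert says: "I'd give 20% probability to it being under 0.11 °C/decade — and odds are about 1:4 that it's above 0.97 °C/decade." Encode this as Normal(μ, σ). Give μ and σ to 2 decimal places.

μ = 0.54, σ = 0.51

For Normal(μ,σ), the p-quantile is μ + z_p·σ. Here z_{0.2} = -0.8416, z_{0.8} = 0.8416.
So 0.11 = μ − 0.8416σ and 0.97 = μ + 0.8416σ.
Subtracting: σ = (0.97 − 0.11)/(0.8416 − (-0.8416)) = 0.51.
Then μ = 0.11 − (-0.8416)·0.51 = 0.54.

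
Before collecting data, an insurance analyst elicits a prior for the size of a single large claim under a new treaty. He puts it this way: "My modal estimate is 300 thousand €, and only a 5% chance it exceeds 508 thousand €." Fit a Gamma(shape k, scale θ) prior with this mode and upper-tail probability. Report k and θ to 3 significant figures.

Gamma(k,θ) with k>1 has mode (k−1)θ, so θ = 300/(k−1).
Need P(X < 508) = 0.95 with θ tied to k this way. Start at k = 2, θ = 300: P(X<508) ≈ 0.505.
Too low — raise k to concentrate. Iterating converges to k ≈ 11.1.
Then θ = 300/(11.1−1) ≈ 29.8.

k ≈ 11.1, θ ≈ 29.8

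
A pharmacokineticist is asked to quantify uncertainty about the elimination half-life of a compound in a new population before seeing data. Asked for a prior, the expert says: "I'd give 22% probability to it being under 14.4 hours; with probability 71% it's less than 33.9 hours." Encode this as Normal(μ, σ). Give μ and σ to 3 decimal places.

The p-quantile of Normal(μ,σ) is μ + z_p·σ, with z_{0.22} = -0.7722 and z_{0.71} = 0.5534.
Eliminate σ: μ = (z₂·x₁ − z₁·x₂)/(z₂ − z₁) = (0.5534·14.4 − (-0.7722)·33.9)/1.326 = 25.759.
Then σ = (x₂ − x₁)/(z₂ − z₁) = (33.9 − 14.4)/1.326 = 14.711.

μ = 25.759, σ = 14.711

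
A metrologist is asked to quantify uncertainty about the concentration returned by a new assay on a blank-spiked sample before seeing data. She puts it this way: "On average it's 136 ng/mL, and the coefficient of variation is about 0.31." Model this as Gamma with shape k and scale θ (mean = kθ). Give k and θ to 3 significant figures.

For Gamma(k, scale θ): mean = kθ, variance = kθ², so CV = 1/√k.
CV = 0.31, hence k = 1/CV² = 10.4.
Then θ = mean/k = 136/10.4 = 13.1.

k ≈ 10.4, θ ≈ 13.1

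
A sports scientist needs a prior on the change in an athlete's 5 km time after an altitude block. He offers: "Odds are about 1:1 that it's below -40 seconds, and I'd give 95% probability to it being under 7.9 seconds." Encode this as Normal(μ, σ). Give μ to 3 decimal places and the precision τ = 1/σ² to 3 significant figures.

μ = -40.000, τ = 0.00118

The p-quantile of Normal(μ,σ) is μ + z_p·σ, with z_{0.5} = 0 and z_{0.95} = 1.645.
Eliminate σ: μ = (z₂·x₁ − z₁·x₂)/(z₂ − z₁) = (1.645·-40 − (0)·7.9)/1.645 = -40.000.
Then σ = (x₂ − x₁)/(z₂ − z₁) = (7.9 − -40)/1.645 = 29.121.
Precision τ = 1/σ² = 1/29.12² = 0.00118.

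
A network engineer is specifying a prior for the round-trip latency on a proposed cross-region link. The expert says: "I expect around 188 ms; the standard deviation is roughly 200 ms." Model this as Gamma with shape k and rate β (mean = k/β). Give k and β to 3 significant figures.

k ≈ 0.884, β ≈ 0.0047

For Gamma(k, rate β): mean = k/β, variance = k/β², so CV = 1/√k.
CV = SD/mean = 200/188 = 1.064, hence k = 1/CV² = 0.884.
Then β = k/mean = 0.884/188 = 0.0047.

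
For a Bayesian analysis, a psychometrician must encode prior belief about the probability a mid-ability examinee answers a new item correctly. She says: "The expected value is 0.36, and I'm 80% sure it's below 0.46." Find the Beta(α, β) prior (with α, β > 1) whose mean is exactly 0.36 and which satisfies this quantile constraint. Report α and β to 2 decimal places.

α ≈ 5.70, β ≈ 10.13

With mean 0.36 fixed, write α = 0.36s, β = 0.64s where s = α+β.
Need P(θ < 0.46) = 0.8 under Beta(0.36s, 0.64s). Normal approximation: (q−m)/√(m(1−m)/s) ≈ z_{0.8} = 0.842, so s ≈ 0.36·0.64·(0.842)²/(0.46−0.36)² = 16.3.
At s = 16.3: P(θ<0.46) ≈ 0.803. Adjusting to match 0.8 gives s ≈ 15.83.
So α = 0.36·15.83 ≈ 5.70, β = 0.64·15.83 ≈ 10.13.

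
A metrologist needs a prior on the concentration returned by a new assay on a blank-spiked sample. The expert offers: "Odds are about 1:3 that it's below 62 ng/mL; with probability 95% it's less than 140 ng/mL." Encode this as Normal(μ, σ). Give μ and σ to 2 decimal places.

The p-quantile of Normal(μ,σ) is μ + z_p·σ, with z_{0.25} = -0.6745 and z_{0.95} = 1.645.
Eliminate σ: μ = (z₂·x₁ − z₁·x₂)/(z₂ − z₁) = (1.645·62 − (-0.6745)·140)/2.319 = 84.68.
Then σ = (x₂ − x₁)/(z₂ − z₁) = (140 − 62)/2.319 = 33.63.

μ = 84.68, σ = 33.63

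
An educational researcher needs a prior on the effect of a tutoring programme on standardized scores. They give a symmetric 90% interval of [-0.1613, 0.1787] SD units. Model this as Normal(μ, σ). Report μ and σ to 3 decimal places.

A symmetric 90% interval runs μ ± z·σ with z = 1.645.
Half-width = 0.17, so σ = 0.17/1.645 = 0.103.
μ is the interval midpoint, 0.009.

μ = 0.009, σ = 0.103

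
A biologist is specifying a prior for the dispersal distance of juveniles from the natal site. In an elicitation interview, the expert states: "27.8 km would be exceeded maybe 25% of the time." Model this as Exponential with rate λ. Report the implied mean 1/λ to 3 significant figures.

mean ≈ 20.1 km

P(T > 27.8) = e^(−λ·27.8) = 0.25, so λ = −ln(0.25)/27.8 = 0.0499.
Mean = 1/λ = 20.1 km.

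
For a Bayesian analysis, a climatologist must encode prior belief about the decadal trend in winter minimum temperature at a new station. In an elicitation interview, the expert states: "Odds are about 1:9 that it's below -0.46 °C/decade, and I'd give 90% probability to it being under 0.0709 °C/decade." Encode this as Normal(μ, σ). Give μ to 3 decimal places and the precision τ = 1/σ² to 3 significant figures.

The p-quantile of Normal(μ,σ) is μ + z_p·σ, with z_{0.1} = -1.282 and z_{0.9} = 1.282.
Eliminate σ: μ = (z₂·x₁ − z₁·x₂)/(z₂ − z₁) = (1.282·-0.46 − (-1.282)·0.0709)/2.563 = -0.195.
Then σ = (x₂ − x₁)/(z₂ − z₁) = (0.0709 − -0.46)/2.563 = 0.207.
Precision τ = 1/σ² = 1/0.2071² = 23.3.

μ = -0.195, τ = 23.3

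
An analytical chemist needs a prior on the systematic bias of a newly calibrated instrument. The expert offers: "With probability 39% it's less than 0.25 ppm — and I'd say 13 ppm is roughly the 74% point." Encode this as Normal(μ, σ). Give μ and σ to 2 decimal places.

The p-quantile of Normal(μ,σ) is μ + z_p·σ, with z_{0.39} = -0.2793 and z_{0.74} = 0.6433.
Eliminate σ: μ = (z₂·x₁ − z₁·x₂)/(z₂ − z₁) = (0.6433·0.25 − (-0.2793)·13)/0.9227 = 4.11.
Then σ = (x₂ − x₁)/(z₂ − z₁) = (13 − 0.25)/0.9227 = 13.82.

μ = 4.11, σ = 13.82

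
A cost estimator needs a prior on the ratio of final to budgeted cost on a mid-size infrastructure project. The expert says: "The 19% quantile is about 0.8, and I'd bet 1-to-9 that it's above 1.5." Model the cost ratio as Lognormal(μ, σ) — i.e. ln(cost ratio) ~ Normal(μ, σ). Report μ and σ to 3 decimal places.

If T ~ Lognormal(μ,σ) then ln T ~ Normal(μ,σ), so the p-quantile of ln T is μ + z_p·σ.
ln(0.8) = -0.2231 and ln(1.5) = 0.4055; z_{0.19} = -0.8779, z_{0.9} = 1.282.
σ = (0.4055 − -0.2231)/(1.282 − (-0.8779)) = 0.291.
μ = -0.2231 − (-0.8779)·0.291 = 0.032.

μ ≈ 0.032, σ ≈ 0.291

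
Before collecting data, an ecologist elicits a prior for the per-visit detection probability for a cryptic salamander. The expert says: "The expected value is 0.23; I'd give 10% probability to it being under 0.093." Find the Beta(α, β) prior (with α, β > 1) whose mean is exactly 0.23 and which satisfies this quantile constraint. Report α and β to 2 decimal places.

With mean 0.23 fixed, write α = 0.23s, β = 0.77s where s = α+β.
Need P(θ < 0.093) = 0.1 under Beta(0.23s, 0.77s). Normal approximation: (q−m)/√(m(1−m)/s) ≈ z_{0.1} = -1.28, so s ≈ 0.23·0.77·(-1.28)²/(0.093−0.23)² = 15.5.
At s = 15.5: P(θ<0.093) ≈ 0.072. Adjusting to match 0.1 gives s ≈ 12.53.
So α = 0.23·12.53 ≈ 2.88, β = 0.77·12.53 ≈ 9.65.

α ≈ 2.88, β ≈ 9.65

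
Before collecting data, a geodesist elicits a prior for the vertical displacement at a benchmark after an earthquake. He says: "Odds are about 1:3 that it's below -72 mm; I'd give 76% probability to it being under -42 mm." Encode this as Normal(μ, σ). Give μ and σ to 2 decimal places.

μ = -57.35, σ = 21.73

For Normal(μ,σ), the p-quantile is μ + z_p·σ. Here z_{0.25} = -0.6745, z_{0.76} = 0.7063.
So -72 = μ − 0.6745σ and -42 = μ + 0.7063σ.
Subtracting: σ = (-42 − -72)/(0.7063 − (-0.6745)) = 21.73.
Then μ = -72 − (-0.6745)·21.73 = -57.35.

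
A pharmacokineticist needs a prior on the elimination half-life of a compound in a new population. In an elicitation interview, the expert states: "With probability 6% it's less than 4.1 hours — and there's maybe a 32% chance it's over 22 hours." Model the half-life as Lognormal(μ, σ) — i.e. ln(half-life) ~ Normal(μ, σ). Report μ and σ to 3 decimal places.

μ ≈ 2.703, σ ≈ 0.831

If T ~ Lognormal(μ,σ) then ln T ~ Normal(μ,σ), so the p-quantile of ln T is μ + z_p·σ.
ln(4.1) = 1.411 and ln(22) = 3.091; z_{0.06} = -1.555, z_{0.68} = 0.4677.
σ = (3.091 − 1.411)/(0.4677 − (-1.555)) = 0.831.
μ = 1.411 − (-1.555)·0.831 = 2.703.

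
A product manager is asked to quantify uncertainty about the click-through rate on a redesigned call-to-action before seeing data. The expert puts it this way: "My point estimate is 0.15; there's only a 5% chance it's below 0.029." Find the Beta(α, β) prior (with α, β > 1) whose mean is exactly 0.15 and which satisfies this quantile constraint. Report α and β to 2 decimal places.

α ≈ 1.97, β ≈ 11.14

With mean 0.15 fixed, write α = 0.15s, β = 0.85s where s = α+β.
Need P(θ < 0.029) = 0.05 under Beta(0.15s, 0.85s). Normal approximation: (q−m)/√(m(1−m)/s) ≈ z_{0.05} = -1.64, so s ≈ 0.15·0.85·(-1.64)²/(0.029−0.15)² = 23.6.
At s = 23.6: P(θ<0.029) ≈ 0.010. Adjusting to match 0.05 gives s ≈ 13.10.
So α = 0.15·13.10 ≈ 1.97, β = 0.85·13.10 ≈ 11.14.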